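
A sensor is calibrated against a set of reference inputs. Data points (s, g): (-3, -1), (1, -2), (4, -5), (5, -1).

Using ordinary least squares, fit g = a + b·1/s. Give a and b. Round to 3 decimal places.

a = -2.063, b = -0.670

Forming XᵀX = [[4, 67/60]; [67/60, 4369/3600]] and Xᵀg = [-9, -187/60]ᵀ gives XᵀX·[a, b]ᵀ = Xᵀg.
Determinant 4·(4369/3600) − (67/60)² = 1443/400.
a = ((-9)·(4369/3600) − (67/60)·(-187/60))/(1443/400) = -26792/12987; b = (4·(-187/60) − (67/60)·(-9))/(1443/400) = -2900/4329.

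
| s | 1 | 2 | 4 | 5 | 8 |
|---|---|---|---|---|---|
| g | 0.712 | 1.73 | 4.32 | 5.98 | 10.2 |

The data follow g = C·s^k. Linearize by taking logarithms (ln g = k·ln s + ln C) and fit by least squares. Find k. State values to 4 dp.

k = 1.2942

Taking logs, ln g = k·ln s + ln C, so regress ln g on ln s.
AᵀA = [[9.3166, 5.7683]; [5.7683, 5]], rhs = [10.1161, 5.7825]ᵀ  (here Σln s = 5.7683, Σ(ln s)² = 9.3166, Σln g = 5.7825, Σln s·ln g = 10.1161).
Solving (det = 13.3096): k = 1.29417, ln C = -0.33653.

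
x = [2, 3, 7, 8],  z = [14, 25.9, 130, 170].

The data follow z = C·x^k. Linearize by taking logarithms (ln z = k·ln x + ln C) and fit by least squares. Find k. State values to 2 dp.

Let Y = ln z. Fitting Y = k·ln x + ln C by least squares:
Σln x = 5.8171, Σ(ln x)² = 9.7980, Σln z = 15.8966, Σln x·ln z = 25.5558.
Equations: 9.7980·k + 5.8171·ln C = 25.5558;  5.8171·k + 4·ln C = 15.8966.
Solving (det = 5.3534): k = 1.82139, ln C = 1.32534.

k = 1.82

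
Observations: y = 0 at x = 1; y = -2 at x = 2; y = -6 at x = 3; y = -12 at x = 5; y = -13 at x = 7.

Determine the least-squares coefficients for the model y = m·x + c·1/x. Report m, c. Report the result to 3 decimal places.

m = -2.094, c = 2.262

The normal system AᵀA·[m, c]ᵀ = Aᵀy is [[88, 5]; [5, 62689/44100]]·[m, c]ᵀ = [-173, -254/35]ᵀ.
Δ = 88·(62689/44100) − 5² = 1103533/11025.
m = ((-173)·(62689/44100) − 5·(-254/35))/(1103533/11025) = -9244997/4414132; c = (88·(-254/35) − 5·(-173))/(1103533/11025) = 2495745/1103533.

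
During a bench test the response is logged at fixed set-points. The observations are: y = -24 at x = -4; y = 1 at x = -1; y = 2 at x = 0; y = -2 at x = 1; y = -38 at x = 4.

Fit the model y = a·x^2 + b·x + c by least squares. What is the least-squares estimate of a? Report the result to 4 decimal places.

Entries of MᵀM: Σx^2·x^2 = 514, Σx^2·x = 0, Σx^2 = 34, Σx·x = 34, Σx = 0, Σ1 = 5.
Moment sums: Σx^2·y = -993, Σx·y = -59, Σy = -61.
Row-reducing yields a = -413/202, b = -59/34, c = 172/101.

a = -2.0446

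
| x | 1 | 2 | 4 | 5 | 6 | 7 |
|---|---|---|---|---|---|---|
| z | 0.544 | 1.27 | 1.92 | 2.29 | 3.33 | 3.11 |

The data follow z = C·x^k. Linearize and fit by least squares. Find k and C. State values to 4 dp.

k = 0.8931, C = 0.5882

Let Y = ln z. Fitting Y = k·ln x + ln C by least squares:
Σln x = 7.4265, Σ(ln x)² = 11.9895, Σln z = 3.4487, Σln x·ln z = 6.7668.
Equations: 11.9895·k + 7.4265·ln C = 6.7668;  7.4265·k + 6·ln C = 3.4487.
Solving (det = 16.7835): k = 0.89308, ln C = -0.53064, so C = exp(-0.53064) = 0.58823.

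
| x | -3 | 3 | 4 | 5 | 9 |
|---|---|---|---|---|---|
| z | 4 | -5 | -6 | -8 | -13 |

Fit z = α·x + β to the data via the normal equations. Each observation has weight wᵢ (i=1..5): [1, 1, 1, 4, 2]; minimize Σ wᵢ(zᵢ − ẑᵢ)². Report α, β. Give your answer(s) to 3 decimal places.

The normal equations are: 296·α + 42·β = -445;  42·α + 9·β = -65.
det = 296·9 − 42² = 900.
α = ((-445)·9 − 42·(-65))/900 = -17/12; β = (296·(-65) − 42·(-445))/900 = -11/18.

α = -1.417, β = -0.611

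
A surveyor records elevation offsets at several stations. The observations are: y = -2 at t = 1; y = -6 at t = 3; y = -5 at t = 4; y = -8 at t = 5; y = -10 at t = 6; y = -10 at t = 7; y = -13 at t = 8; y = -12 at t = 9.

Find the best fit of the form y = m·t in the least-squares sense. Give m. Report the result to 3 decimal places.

MᵀM·[m]ᵀ = Mᵀy reads: 281·m = -422.
m = (-422)/281 = -1.50178.

m = -1.502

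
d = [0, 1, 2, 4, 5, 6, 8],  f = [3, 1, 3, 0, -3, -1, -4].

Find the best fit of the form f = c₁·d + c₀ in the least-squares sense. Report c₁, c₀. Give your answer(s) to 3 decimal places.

The normal system XᵀX·[c₁, c₀]ᵀ = Xᵀf is [[146, 26]; [26, 7]]·[c₁, c₀]ᵀ = [-46, -1]ᵀ.
det = 146·7 − 26² = 346.
c₁ = ((-46)·7 − 26·(-1))/346 = -148/173; c₀ = (146·(-1) − 26·(-46))/346 = 525/173.

c₁ = -0.855, c₀ = 3.035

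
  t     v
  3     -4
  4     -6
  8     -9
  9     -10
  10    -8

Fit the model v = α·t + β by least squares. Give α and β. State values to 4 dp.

α = -0.6804, β = -2.7732

Setting ∂/∂α … = 0 gives: 270·α + 34·β = -278;  34·α + 5·β = -37.
(Σt·t = 270, Σt = 34, Σ1 = 5, Σt·v = -278, Σv = -37.)
det = 270·5 − 34² = 194.
α = ((-278)·5 − 34·(-37))/194 = -66/97; β = (270·(-37) − 34·(-278))/194 = -269/97.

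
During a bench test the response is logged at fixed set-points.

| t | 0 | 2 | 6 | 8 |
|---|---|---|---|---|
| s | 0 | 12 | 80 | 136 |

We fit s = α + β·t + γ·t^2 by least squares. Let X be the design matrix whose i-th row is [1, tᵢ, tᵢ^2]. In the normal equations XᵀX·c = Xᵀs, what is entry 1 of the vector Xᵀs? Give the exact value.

Entry 1 ↔ basis 1, so (Xᵀs)_{1} = Σᵢ sᵢ = (1)·(0) + (1)·(12) + (1)·(80) + (1)·(136) = 228.

228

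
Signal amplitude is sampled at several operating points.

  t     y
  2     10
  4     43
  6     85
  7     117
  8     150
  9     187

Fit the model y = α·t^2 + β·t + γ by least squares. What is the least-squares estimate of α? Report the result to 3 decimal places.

Setting ∂/∂α … = 0 gives: 14626·α + 1872·β + 250·γ = 34268;  1872·α + 250·β + 36·γ = 4404;  250·α + 36·β + 6·γ = 592.
Solving the 3×3 system (Gaussian elimination) gives α = 3563/1775, β = 5496/1775, γ = -6301/1775.

α = 2.007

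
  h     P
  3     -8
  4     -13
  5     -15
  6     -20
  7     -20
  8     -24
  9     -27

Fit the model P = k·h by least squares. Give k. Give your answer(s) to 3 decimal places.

k = -3.021

Compute the Gram sums: Σh·h = 280.
For XᵀP: Σh·P = -846.
k = (-846)/280 = -3.02143.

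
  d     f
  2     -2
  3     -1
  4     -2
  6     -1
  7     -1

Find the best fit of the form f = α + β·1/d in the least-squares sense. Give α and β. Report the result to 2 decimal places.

From the data, Σ1 = 5, Σ1/d = 39/28, Σ1/d·1/d = 3329/7056.
And Σf = -7, Σ1/d·f = -15/7.
MᵀM·[α, β]ᵀ = Mᵀf becomes [[5, 39/28]; [39/28, 3329/7056]]·[α, β]ᵀ = [-7, -15/7]ᵀ.
det = 5·(3329/7056) − (39/28)² = 739/1764.
α = ((-7)·(3329/7056) − (39/28)·(-15/7))/(739/1764) = -2243/2956; β = (5·(-15/7) − (39/28)·(-7))/(739/1764) = -1701/739.

α = -0.76, β = -2.30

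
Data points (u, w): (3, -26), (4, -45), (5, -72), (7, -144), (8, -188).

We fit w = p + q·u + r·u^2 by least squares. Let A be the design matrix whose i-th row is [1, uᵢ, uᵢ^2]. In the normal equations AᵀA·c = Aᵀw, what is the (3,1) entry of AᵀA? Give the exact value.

163

Row 3 ↔ basis u^2, column 1 ↔ basis 1, so (AᵀA)_{3,1} = Σᵢ u^2 = (9)·(1) + (16)·(1) + (25)·(1) + (49)·(1) + (64)·(1) = 163.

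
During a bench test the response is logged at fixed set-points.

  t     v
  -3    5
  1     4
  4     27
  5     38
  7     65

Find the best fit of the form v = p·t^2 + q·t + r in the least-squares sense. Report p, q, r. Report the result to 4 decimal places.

Compute the Gram sums: Σt^2·t^2 = 3364, Σt^2·t = 506, Σt^2 = 100, Σt·t = 100, Σt = 14, Σ1 = 5.
Moment sums: Σt^2·v = 4616, Σt·v = 742, Σv = 139.
Normal equations: [[3364, 506, 100]; [506, 100, 14]; [100, 14, 5]]·[p, q, r]ᵀ = [4616, 742, 139]ᵀ.
Row-reducing yields p = 13290/13273, q = 27618/13273, r = 25859/13273.

p = 1.0013, q = 2.0808, r = 1.9482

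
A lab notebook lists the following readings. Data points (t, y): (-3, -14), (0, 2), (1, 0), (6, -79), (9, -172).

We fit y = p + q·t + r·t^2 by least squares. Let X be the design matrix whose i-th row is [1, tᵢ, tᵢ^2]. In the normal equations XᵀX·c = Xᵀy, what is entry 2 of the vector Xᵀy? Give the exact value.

Entry 2 ↔ basis t, so (Xᵀy)_{2} = Σᵢ (t)·yᵢ = (-3)·(-14) + (0)·(2) + (1)·(0) + (6)·(-79) + (9)·(-172) = -1980.

-1980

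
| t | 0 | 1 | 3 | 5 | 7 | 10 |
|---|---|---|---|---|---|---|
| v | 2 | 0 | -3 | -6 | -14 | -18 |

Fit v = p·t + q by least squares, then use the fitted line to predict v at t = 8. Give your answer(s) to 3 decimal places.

v̂ = -14.107

Sums needed: Σt·t = 184, Σt = 26, Σ1 = 6.
Right-hand side: Σt·v = -317, Σv = -39.
So AᵀA·[p, q]ᵀ = Aᵀv: [[184, 26]; [26, 6]]·[p, q]ᵀ = [-317, -39]ᵀ.
Δ = 184·6 − 26² = 428.
p = ((-317)·6 − 26·(-39))/428 = -222/107; q = (184·(-39) − 26·(-317))/428 = 533/214.
At t = 8: v̂ = (-222/107)·(8) + (533/214)·(1) = -3019/214.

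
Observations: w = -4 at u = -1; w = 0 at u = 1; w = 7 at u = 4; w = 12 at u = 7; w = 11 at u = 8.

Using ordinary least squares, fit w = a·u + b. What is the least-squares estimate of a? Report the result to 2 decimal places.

a = 1.79

Forming MᵀM = [[131, 19]; [19, 5]] and Mᵀw = [204, 26]ᵀ gives MᵀM·[a, b]ᵀ = Mᵀw.
Δ = 131·5 − 19² = 294.
a = (204·5 − 19·26)/294 = 263/147; b = (131·26 − 19·204)/294 = -235/147.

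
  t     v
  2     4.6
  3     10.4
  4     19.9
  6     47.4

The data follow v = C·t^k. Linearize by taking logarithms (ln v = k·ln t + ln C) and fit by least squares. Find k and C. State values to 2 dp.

k = 2.13, C = 1.03

Linearized form: ln v = k·ln t + ln C. From the 4 transformed points,
Σln t = 4.9698, Σ(ln t)² = 6.8196, Σln v = 10.7172, Σln t·ln v = 14.6903.
Normal system: [[6.8196, 4.9698]; [4.9698, 4]]·[k, ln C]ᵀ = [14.6903, 10.7172]ᵀ.
Solving (det = 2.5794): k = 2.13169, ln C = 0.03077, so C = exp(0.03077) = 1.03125.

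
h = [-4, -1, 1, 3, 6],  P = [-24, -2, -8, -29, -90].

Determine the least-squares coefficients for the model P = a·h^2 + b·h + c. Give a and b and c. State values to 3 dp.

From the data, Σh^2·h^2 = 1635, Σh^2·h = 179, Σh^2 = 63, Σh·h = 63, Σh = 5, Σ1 = 5.
For AᵀP: Σh^2·P = -3895, Σh·P = -537, ΣP = -153.
Normal equations: [[1635, 179, 63]; [179, 63, 5]; [63, 5, 5]]·[a, b, c]ᵀ = [-3895, -537, -153]ᵀ.
Inverting the 3×3 Gram matrix, [a, b, c]ᵀ = [-2998/1523, -118532/44167, -137509/44167]ᵀ.

a = -1.968, b = -2.684, c = -3.113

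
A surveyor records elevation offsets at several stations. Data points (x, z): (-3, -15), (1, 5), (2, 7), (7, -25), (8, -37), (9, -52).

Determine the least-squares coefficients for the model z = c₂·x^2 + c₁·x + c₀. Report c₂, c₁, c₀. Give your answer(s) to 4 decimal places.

The normal equations are: 13156·c₂ + 1566·c₁ + 208·c₀ = -7907;  1566·c₂ + 208·c₁ + 24·c₀ = -875;  208·c₂ + 24·c₁ + 6·c₀ = -117.
Inverting the 3×3 Gram matrix, [c₂, c₁, c₀]ᵀ = [-198861/190682, 610325/190682, 734249/190682]ᵀ.

c₂ = -1.0429, c₁ = 3.2007, c₀ = 3.8506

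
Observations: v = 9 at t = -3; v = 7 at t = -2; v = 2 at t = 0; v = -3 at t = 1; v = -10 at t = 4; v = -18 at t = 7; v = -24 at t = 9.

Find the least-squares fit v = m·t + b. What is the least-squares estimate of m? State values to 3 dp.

Compute the Gram sums: Σt·t = 160, Σt = 16, Σ1 = 7.
For Aᵀv: Σt·v = -426, Σv = -37.
Normal equations: [[160, 16]; [16, 7]]·[m, b]ᵀ = [-426, -37]ᵀ.
Eliminating b: 7·(row 1) − 16·(row 2) gives 864·m = 7·(-426) − 16·(-37) = -2390, so m = -1195/432.
Then b = ((-37) − 16·(-1195/432))/7 = 28/27.

m = -2.766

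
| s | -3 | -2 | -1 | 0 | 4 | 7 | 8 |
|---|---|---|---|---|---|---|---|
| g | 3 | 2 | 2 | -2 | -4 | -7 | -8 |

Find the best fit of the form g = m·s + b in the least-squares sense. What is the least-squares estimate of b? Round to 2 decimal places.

b = -0.16

With design matrix X, XᵀX = [[143, 13]; [13, 7]] and Xᵀg = [-144, -14]ᵀ.
Determinant 143·7 − 13² = 832.
m = ((-144)·7 − 13·(-14))/832 = -413/416; b = (143·(-14) − 13·(-144))/832 = -5/32.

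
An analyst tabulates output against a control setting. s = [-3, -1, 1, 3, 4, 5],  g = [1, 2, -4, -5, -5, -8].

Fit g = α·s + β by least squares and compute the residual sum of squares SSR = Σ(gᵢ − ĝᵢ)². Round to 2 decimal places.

SSR = 9.99

Setting ∂/∂α … = 0 gives: 61·α + 9·β = -84;  9·α + 6·β = -19.
Determinant 61·6 − 9² = 285.
α = ((-84)·6 − 9·(-19))/285 = -111/95; β = (61·(-19) − 9·(-84))/285 = -403/285.
Residuals: -311/285, 128/57, -404/285, -23/285, 62/57, -212/285; SSR = 2846/285.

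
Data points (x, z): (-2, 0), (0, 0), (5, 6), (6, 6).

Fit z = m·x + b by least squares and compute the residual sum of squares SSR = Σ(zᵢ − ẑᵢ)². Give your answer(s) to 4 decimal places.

The normal system AᵀA·[m, b]ᵀ = Aᵀz is [[65, 9]; [9, 4]]·[m, b]ᵀ = [66, 12]ᵀ.
Δ = 65·4 − 9² = 179.
m = (66·4 − 9·12)/179 = 156/179; b = (65·12 − 9·66)/179 = 186/179.
Residuals: 126/179, -186/179, 108/179, -48/179; SSR = 360/179.

SSR = 2.0112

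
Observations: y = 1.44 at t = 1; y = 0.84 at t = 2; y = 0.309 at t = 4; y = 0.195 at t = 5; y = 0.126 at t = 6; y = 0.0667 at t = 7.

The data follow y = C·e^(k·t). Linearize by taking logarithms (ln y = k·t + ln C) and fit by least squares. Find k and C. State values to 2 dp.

Linearized form: ln y = k·t + ln C. From the 6 transformed points,
Σt = 25.0000, Σ(t)² = 131.0000, Σln y = -7.3979, Σt·ln y = -44.2372.
Equations: 131.0000·k + 25.0000·ln C = -44.2372;  25.0000·k + 6·ln C = -7.3979.
Solving (det = 161.0000): k = -0.49985, ln C = 0.84972, so C = exp(0.84972) = 2.33898.

k = -0.50, C = 2.34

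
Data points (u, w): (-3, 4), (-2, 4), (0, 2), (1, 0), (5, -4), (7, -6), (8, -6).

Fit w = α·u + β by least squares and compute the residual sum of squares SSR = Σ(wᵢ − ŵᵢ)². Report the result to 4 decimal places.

Compute the Gram sums: Σu·u = 152, Σu = 16, Σ1 = 7.
Right-hand side: Σu·w = -130, Σw = -6.
Normal equations: [[152, 16]; [16, 7]]·[α, β]ᵀ = [-130, -6]ᵀ.
det = 152·7 − 16² = 808.
α = ((-130)·7 − 16·(-6))/808 = -407/404; β = (152·(-6) − 16·(-130))/808 = 146/101.
Residuals: -189/404, 109/202, 56/101, -177/404, -165/404, -159/404, 62/101; SSR = 345/202.

SSR = 1.7079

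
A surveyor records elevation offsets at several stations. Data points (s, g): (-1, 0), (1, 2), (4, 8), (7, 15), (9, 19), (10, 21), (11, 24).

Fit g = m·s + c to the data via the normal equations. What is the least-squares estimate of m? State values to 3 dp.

m = 2.039

Forming XᵀX = [[369, 41]; [41, 7]] and Xᵀg = [784, 89]ᵀ gives XᵀX·[m, c]ᵀ = Xᵀg.
det = 369·7 − 41² = 902.
m = (784·7 − 41·89)/902 = 1839/902; c = (369·89 − 41·784)/902 = 17/22.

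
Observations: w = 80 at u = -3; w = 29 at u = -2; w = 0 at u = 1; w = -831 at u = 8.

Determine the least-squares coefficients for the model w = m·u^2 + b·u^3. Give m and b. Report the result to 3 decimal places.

Entries of XᵀX: Σu^2·u^2 = 4194, Σu^2·u^3 = 32494, Σu^3·u^3 = 262938.
For Xᵀw: Σu^2·w = -52348, Σu^3·w = -427864.
XᵀX·[m, b]ᵀ = Xᵀw becomes [[4194, 32494]; [32494, 262938]]·[m, b]ᵀ = [-52348, -427864]ᵀ.
Δ = 4194·262938 − 32494² = 46901936.
m = ((-52348)·262938 − 32494·(-427864))/46901936 = 17341799/5862742; b = (4194·(-427864) − 32494·(-52348))/46901936 = -11683213/5862742.

m = 2.958, b = -1.993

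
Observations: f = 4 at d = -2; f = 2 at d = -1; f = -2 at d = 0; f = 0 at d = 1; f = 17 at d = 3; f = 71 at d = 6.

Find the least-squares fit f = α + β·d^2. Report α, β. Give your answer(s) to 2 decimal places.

α = -1.86, β = 2.02

Compute the Gram sums: Σ1 = 6, Σd^2 = 51, Σd^2·d^2 = 1395.
For Xᵀf: Σf = 92, Σd^2·f = 2727.
XᵀX·[α, β]ᵀ = Xᵀf becomes [[6, 51]; [51, 1395]]·[α, β]ᵀ = [92, 2727]ᵀ.
Determinant 6·1395 − 51² = 5769.
α = (92·1395 − 51·2727)/5769 = -1193/641; β = (6·2727 − 51·92)/5769 = 3890/1923.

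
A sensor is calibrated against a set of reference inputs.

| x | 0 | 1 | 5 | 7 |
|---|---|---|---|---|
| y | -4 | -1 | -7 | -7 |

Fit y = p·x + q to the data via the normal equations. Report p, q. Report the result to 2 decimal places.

Compute the Gram sums: Σx·x = 75, Σx = 13, Σ1 = 4.
Moment sums: Σx·y = -85, Σy = -19.
So AᵀA·[p, q]ᵀ = Aᵀy: [[75, 13]; [13, 4]]·[p, q]ᵀ = [-85, -19]ᵀ.
Eliminating q: 4·(row 1) − 13·(row 2) gives 131·p = 4·(-85) − 13·(-19) = -93, so p = -93/131.
Then q = ((-19) − 13·(-93/131))/4 = -320/131.

p = -0.71, q = -2.44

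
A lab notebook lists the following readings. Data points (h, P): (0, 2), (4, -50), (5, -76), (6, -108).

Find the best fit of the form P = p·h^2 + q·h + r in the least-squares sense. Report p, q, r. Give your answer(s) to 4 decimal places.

Forming MᵀM = [[2177, 405, 77]; [405, 77, 15]; [77, 15, 4]] and MᵀP = [-6588, -1228, -232]ᵀ gives MᵀM·[p, q, r]ᵀ = MᵀP.
Solving the 3×3 system (Gaussian elimination) gives p = -1207/451, q = -1019/451, r = 898/451.

p = -2.6763, q = -2.2594, r = 1.9911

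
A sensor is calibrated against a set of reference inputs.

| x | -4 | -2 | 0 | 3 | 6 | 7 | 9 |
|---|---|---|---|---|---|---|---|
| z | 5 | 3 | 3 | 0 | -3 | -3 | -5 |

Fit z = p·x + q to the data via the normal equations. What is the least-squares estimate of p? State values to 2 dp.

p = -0.77

Forming MᵀM = [[195, 19]; [19, 7]] and Mᵀz = [-110, 0]ᵀ gives MᵀM·[p, q]ᵀ = Mᵀz.
Eliminating q: 7·(row 1) − 19·(row 2) gives 1004·p = 7·(-110) − 19·0 = -770, so p = -385/502.
Then q = (0 − 19·(-385/502))/7 = 1045/502.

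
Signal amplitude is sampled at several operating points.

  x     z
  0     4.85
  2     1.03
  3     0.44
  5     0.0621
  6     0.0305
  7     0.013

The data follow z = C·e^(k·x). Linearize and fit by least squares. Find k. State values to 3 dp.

Taking logs, ln z = k·x + ln C, so regress ln z on x.
Σx = 23.0000, Σ(x)² = 123.0000, Σln z = -9.8243, Σx·ln z = -67.6387.
Equations: 123.0000·k + 23.0000·ln C = -67.6387;  23.0000·k + 6·ln C = -9.8243.
Solving (det = 209.0000): k = -0.86064, ln C = 1.66173.

k = -0.861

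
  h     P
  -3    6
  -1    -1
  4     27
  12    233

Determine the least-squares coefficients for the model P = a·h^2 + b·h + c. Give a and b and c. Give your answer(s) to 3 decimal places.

AᵀA·[a, b, c]ᵀ = AᵀP reads: 21074·a + 1764·b + 170·c = 34037;  1764·a + 170·b + 12·c = 2887;  170·a + 12·b + 4·c = 265.
Row-reducing yields a = 85683/56650, b = 7507/5150, c = -68098/28325.

a = 1.512, b = 1.458, c = -2.404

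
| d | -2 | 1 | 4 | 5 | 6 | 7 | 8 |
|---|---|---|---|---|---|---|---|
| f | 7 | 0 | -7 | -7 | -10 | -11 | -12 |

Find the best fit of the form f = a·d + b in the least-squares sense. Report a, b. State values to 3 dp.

a = -1.927, b = 2.271

Sums needed: Σd·d = 195, Σd = 29, Σ1 = 7.
Moment sums: Σd·f = -310, Σf = -40.
MᵀM·[a, b]ᵀ = Mᵀf becomes [[195, 29]; [29, 7]]·[a, b]ᵀ = [-310, -40]ᵀ.
Δ = 195·7 − 29² = 524.
a = ((-310)·7 − 29·(-40))/524 = -505/262; b = (195·(-40) − 29·(-310))/524 = 595/262.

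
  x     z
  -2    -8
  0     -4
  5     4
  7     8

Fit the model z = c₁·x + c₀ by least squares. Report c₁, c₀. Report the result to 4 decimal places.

MᵀM·[c₁, c₀]ᵀ = Mᵀz reads: 78·c₁ + 10·c₀ = 92;  10·c₁ + 4·c₀ = 0.
Eliminating c₀: 4·(row 1) − 10·(row 2) gives 212·c₁ = 4·92 − 10·0 = 368, so c₁ = 92/53.
Then c₀ = (0 − 10·(92/53))/4 = -230/53.

c₁ = 1.7358, c₀ = -4.3396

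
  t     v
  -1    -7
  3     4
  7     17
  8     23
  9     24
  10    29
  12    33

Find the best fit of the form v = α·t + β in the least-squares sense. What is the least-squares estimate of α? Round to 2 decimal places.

Entries of MᵀM: Σt·t = 448, Σt = 48, Σ1 = 7.
For Mᵀv: Σt·v = 1224, Σv = 123.
So MᵀM·[α, β]ᵀ = Mᵀv: [[448, 48]; [48, 7]]·[α, β]ᵀ = [1224, 123]ᵀ.
det = 448·7 − 48² = 832.
α = (1224·7 − 48·123)/832 = 333/104; β = (448·123 − 48·1224)/832 = -57/13.

α = 3.20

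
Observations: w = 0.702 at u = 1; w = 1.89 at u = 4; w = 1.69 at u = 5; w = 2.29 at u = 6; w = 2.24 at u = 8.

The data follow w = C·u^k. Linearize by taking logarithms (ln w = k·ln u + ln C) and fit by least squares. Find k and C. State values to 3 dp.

Linearized form: ln w = k·ln u + ln C. From the 5 transformed points,
Sums: Σln u = 6.8669, Σ(ln u)² = 12.0466, Σln w = 2.4425, Σln u·ln w = 4.8886.
Normal system: [[12.0466, 6.8669]; [6.8669, 5]]·[k, ln C]ᵀ = [4.8886, 2.4425]ᵀ.
Solving (det = 13.0781): k = 0.58650, ln C = -0.31699, so C = exp(-0.31699) = 0.72834.

k = 0.587, C = 0.728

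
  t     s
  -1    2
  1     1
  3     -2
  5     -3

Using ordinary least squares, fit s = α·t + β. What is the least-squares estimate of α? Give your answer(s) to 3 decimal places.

α = -0.900

Compute the Gram sums: Σt·t = 36, Σt = 8, Σ1 = 4.
Moment sums: Σt·s = -22, Σs = -2.
Δ = 36·4 − 8² = 80.
α = ((-22)·4 − 8·(-2))/80 = -9/10; β = (36·(-2) − 8·(-22))/80 = 13/10.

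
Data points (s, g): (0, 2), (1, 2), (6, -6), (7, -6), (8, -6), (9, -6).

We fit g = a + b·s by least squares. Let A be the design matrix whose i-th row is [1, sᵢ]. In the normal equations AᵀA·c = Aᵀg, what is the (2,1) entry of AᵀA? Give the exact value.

31

Row 2 ↔ basis s, column 1 ↔ basis 1, so (AᵀA)_{2,1} = Σᵢ s = (0)·(1) + (1)·(1) + (6)·(1) + (7)·(1) + (8)·(1) + (9)·(1) = 31.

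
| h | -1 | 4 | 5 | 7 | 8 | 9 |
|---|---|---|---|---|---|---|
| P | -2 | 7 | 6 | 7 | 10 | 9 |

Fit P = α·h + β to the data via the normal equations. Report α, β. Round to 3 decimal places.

α = 1.112, β = 0.235

With design matrix X, XᵀX = [[236, 32]; [32, 6]] and XᵀP = [270, 37]ᵀ.
det = 236·6 − 32² = 392.
α = (270·6 − 32·37)/392 = 109/98; β = (236·37 − 32·270)/392 = 23/98.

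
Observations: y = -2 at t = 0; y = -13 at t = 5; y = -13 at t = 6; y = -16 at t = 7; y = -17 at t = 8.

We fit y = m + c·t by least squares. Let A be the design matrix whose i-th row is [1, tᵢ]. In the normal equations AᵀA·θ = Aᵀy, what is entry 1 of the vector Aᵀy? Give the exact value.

-61

Entry 1 ↔ basis 1, so (Aᵀy)_{1} = Σᵢ yᵢ = (1)·(-2) + (1)·(-13) + (1)·(-13) + (1)·(-16) + (1)·(-17) = -61.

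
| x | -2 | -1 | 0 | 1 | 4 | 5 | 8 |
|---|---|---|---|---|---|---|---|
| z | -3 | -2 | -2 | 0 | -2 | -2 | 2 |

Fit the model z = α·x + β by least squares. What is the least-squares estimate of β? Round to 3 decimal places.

With design matrix A, AᵀA = [[111, 15]; [15, 7]] and Aᵀz = [6, -9]ᵀ.
det = 111·7 − 15² = 552.
α = (6·7 − 15·(-9))/552 = 59/184; β = (111·(-9) − 15·6)/552 = -363/184.

β = -1.973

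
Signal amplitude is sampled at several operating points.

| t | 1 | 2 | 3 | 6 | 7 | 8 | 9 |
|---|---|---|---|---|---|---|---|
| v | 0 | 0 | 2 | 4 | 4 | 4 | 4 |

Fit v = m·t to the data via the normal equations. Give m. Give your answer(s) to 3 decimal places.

Normal-equation sums: Σt·t = 244.
For Mᵀv: Σt·v = 126.
So MᵀM·[m]ᵀ = Mᵀv: [[244]]·[m]ᵀ = [126]ᵀ.
Hence m = 126 / 244 ≈ 0.516393.

m = 0.516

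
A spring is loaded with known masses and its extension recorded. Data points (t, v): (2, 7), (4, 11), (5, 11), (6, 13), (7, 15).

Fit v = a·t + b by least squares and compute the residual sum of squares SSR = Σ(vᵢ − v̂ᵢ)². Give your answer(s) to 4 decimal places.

From the data, Σt·t = 130, Σt = 24, Σ1 = 5.
Moment sums: Σt·v = 296, Σv = 57.
Δ = 130·5 − 24² = 74.
a = (296·5 − 24·57)/74 = 56/37; b = (130·57 − 24·296)/74 = 153/37.
Residuals: -6/37, 30/37, -26/37, -8/37, 10/37; SSR = 48/37.

SSR = 1.2973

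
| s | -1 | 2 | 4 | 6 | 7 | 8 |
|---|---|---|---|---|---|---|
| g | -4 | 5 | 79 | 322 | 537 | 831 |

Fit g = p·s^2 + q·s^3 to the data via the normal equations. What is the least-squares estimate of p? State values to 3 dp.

Sums needed: Σs^2·s^2 = 8066, Σs^2·s^3 = 58406, Σs^3·s^3 = 430610.
And Σs^2·g = 92369, Σs^3·g = 684315.
So AᵀA·[p, q]ᵀ = Aᵀg: [[8066, 58406]; [58406, 430610]]·[p, q]ᵀ = [92369, 684315]ᵀ.
Eliminating q: 430610·(row 1) − 58406·(row 2) gives 62039424·p = 430610·92369 − 58406·684315 = -193086800, so p = -12067925/3877464.
Then q = (684315 − 58406·(-12067925/3877464))/430610 = 7798811/3877464.

p = -3.112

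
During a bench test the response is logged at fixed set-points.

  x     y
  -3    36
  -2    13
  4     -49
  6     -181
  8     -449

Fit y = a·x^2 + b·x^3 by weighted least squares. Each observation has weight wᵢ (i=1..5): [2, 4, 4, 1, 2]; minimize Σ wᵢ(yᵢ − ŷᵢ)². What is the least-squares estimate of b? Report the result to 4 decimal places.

b = -1.0003

The normal equations are: 10738·a + 76794·b = -66268;  76794·a + 589042·b = -513776.
Eliminating b: 589042·(row 1) − 76794·(row 2) gives 427814560·a = 589042·(-66268) − 76794·(-513776) = 420278888, so a = 52534861/53476820.
Then b = ((-513776) − 76794·(52534861/53476820))/589042 = -53492737/53476820.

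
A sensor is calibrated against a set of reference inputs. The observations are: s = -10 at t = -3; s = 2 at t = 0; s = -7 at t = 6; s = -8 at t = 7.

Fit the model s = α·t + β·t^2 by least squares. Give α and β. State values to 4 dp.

α = 1.8526, β = -0.4552

The normal system AᵀA·[α, β]ᵀ = Aᵀs is [[94, 532]; [532, 3778]]·[α, β]ᵀ = [-68, -734]ᵀ.
det = 94·3778 − 532² = 72108.
α = ((-68)·3778 − 532·(-734))/72108 = 11132/6009; β = (94·(-734) − 532·(-68))/72108 = -2735/6009.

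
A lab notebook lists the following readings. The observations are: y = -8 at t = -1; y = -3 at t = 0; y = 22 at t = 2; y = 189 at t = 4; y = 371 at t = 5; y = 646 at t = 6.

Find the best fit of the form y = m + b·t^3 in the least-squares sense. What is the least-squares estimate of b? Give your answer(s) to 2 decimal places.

The normal system MᵀM·[m, b]ᵀ = Mᵀy is [[6, 412]; [412, 66442]]·[m, b]ᵀ = [1217, 198191]ᵀ.
Determinant 6·66442 − 412² = 228908.
m = (1217·66442 − 412·198191)/228908 = -397389/114454; b = (6·198191 − 412·1217)/228908 = 343871/114454.

b = 3.00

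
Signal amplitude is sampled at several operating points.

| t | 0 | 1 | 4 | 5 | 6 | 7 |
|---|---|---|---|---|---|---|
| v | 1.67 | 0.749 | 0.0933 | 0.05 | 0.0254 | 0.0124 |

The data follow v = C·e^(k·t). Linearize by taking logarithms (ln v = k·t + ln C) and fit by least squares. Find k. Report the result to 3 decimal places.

With ln vᵢ as the transformed response and tᵢ as the regressor:
Sums: Σt = 23.0000, Σ(t)² = 127.0000, Σln v = -13.2069, Σt·ln v = -77.5239.
Normal system: [[127.0000, 23.0000]; [23.0000, 6]]·[k, ln C]ᵀ = [-77.5239, -13.2069]ᵀ.
Solving (det = 233.0000): k = -0.69263, ln C = 0.45395.

k = -0.693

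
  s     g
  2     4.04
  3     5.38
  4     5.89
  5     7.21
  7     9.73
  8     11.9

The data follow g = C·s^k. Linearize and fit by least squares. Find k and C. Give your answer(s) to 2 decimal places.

Let Y = ln g. Fitting Y = k·ln s + ln C by least squares:
Σln s = 8.8128, Σ(ln s)² = 14.3101, Σln g = 11.5794, Σln s·ln g = 18.0313.
Equations: 14.3101·k + 8.8128·ln C = 18.0313;  8.8128·k + 6·ln C = 11.5794.
Slope k = (n·Σln s·ln g − Σln s·Σln g)/(n·Σ(ln s)² − (Σln s)²) = (6·18.0313 − 8.8128·11.5794)/8.1947 = 0.74927; ln C = (Σln g − k·Σln s)/n = 0.82938, so C = exp(0.82938) = 2.29189.

k = 0.75, C = 2.29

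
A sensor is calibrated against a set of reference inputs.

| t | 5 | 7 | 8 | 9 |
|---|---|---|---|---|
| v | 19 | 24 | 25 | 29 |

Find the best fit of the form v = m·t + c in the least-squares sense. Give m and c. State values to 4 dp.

The normal system AᵀA·[m, c]ᵀ = Aᵀv is [[219, 29]; [29, 4]]·[m, c]ᵀ = [724, 97]ᵀ.
Determinant 219·4 − 29² = 35.
m = (724·4 − 29·97)/35 = 83/35; c = (219·97 − 29·724)/35 = 247/35.

m = 2.3714, c = 7.0571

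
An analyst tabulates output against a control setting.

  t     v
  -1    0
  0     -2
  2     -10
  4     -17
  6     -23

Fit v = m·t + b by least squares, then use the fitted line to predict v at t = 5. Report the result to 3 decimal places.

AᵀA·[m, b]ᵀ = Aᵀv reads: 57·m + 11·b = -226;  11·m + 5·b = -52.
det = 57·5 − 11² = 164.
m = ((-226)·5 − 11·(-52))/164 = -279/82; b = (57·(-52) − 11·(-226))/164 = -239/82.
At t = 5: v̂ = (-279/82)·(5) + (-239/82)·(1) = -817/41.

v̂ = -19.927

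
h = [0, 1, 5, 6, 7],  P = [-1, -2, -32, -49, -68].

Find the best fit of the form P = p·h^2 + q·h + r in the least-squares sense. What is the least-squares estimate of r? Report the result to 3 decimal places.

r = -1.518

From the data, Σh^2·h^2 = 4323, Σh^2·h = 685, Σh^2 = 111, Σh·h = 111, Σh = 19, Σ1 = 5.
Moment sums: Σh^2·P = -5898, Σh·P = -932, ΣP = -152.
MᵀM·[p, q, r]ᵀ = MᵀP becomes [[4323, 685, 111]; [685, 111, 19]; [111, 19, 5]]·[p, q, r]ᵀ = [-5898, -932, -152]ᵀ.
Solving the 3×3 system (Gaussian elimination) gives p = -5797/3559, q = 6816/3559, r = -5401/3559.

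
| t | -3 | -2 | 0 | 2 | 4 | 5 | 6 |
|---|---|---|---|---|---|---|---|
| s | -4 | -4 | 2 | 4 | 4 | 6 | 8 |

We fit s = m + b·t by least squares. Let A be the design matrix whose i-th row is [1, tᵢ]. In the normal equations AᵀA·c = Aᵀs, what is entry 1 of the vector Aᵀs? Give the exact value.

Entry 1 ↔ basis 1, so (Aᵀs)_{1} = Σᵢ sᵢ = (1)·(-4) + (1)·(-4) + (1)·(2) + (1)·(4) + (1)·(4) + (1)·(6) + (1)·(8) = 16.

16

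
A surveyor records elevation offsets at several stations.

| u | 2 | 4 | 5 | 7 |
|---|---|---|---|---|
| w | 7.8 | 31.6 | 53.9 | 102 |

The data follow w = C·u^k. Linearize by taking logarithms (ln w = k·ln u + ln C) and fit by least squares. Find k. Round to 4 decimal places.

k = 2.0653

Linearized form: ln w = k·ln u + ln C. From the 4 transformed points,
AᵀA = [[8.7791, 5.6348]; [5.6348, 4]], rhs = [21.6277, 14.1194]ᵀ  (here Σln u = 5.6348, Σ(ln u)² = 8.7791, Σln w = 14.1194, Σln u·ln w = 21.6277).
Solving (det = 3.3656): k = 2.06533, ln C = 0.62043.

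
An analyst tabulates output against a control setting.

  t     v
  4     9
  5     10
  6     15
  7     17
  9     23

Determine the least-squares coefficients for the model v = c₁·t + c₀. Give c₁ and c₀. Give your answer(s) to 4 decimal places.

From the data, Σt·t = 207, Σt = 31, Σ1 = 5.
Right-hand side: Σt·v = 502, Σv = 74.
MᵀM·[c₁, c₀]ᵀ = Mᵀv becomes [[207, 31]; [31, 5]]·[c₁, c₀]ᵀ = [502, 74]ᵀ.
Determinant 207·5 − 31² = 74.
c₁ = (502·5 − 31·74)/74 = 108/37; c₀ = (207·74 − 31·502)/74 = -122/37.

c₁ = 2.9189, c₀ = -3.2973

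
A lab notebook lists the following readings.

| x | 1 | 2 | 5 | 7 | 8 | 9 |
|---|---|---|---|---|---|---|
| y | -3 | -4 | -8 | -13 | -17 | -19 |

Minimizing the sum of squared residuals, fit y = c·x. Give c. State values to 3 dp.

AᵀA·[c]ᵀ = Aᵀy reads: 224·c = -449.
(Σx·x = 224, Σx·y = -449.)
Hence c = -449 / 224 ≈ -2.00446.

c = -2.004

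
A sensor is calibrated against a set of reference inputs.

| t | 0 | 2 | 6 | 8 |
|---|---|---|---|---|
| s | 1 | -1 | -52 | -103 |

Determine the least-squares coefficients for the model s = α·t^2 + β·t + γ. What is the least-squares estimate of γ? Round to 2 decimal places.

γ = 0.80

Forming MᵀM = [[5408, 736, 104]; [736, 104, 16]; [104, 16, 4]] and Mᵀs = [-8468, -1138, -155]ᵀ gives MᵀM·[α, β, γ]ᵀ = Mᵀs.
Row-reducing yields α = -49/24, β = 203/60, γ = 4/5.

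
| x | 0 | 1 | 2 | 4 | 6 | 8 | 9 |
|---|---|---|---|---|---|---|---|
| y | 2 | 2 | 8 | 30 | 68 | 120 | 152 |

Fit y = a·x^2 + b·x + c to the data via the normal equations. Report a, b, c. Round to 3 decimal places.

a = 1.914, b = -0.468, c = 1.354

Sums needed: Σx^2·x^2 = 12226, Σx^2·x = 1530, Σx^2 = 202, Σx·x = 202, Σx = 30, Σ1 = 7.
And Σx^2·y = 22954, Σx·y = 2874, Σy = 382.
MᵀM·[a, b, c]ᵀ = Mᵀy becomes [[12226, 1530, 202]; [1530, 202, 30]; [202, 30, 7]]·[a, b, c]ᵀ = [22954, 2874, 382]ᵀ.
Row-reducing yields a = 7936/4147, b = -1941/4147, c = 432/319.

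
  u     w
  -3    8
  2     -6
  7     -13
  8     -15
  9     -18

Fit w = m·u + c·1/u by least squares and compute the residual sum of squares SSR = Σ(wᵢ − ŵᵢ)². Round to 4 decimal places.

The normal equations are: 207·m + 5·c = -409;  5·m + (104017/254016)·c = -1915/168.
Determinant 207·(104017/254016) − 5² = 1686791/28224.
m = ((-409)·(104017/254016) − 5·(-1915/168))/(1686791/28224) = -28065553/15181119; c = (207·(-1915/168) − 5·(-409))/(1686791/28224) = -8877960/1686791.
Residuals: 3539471/5060373, 293836/893007, 10518844/15181119, 6795344/15181119, -1310245/1686791; SSR = 28560590/15181119.

SSR = 1.8813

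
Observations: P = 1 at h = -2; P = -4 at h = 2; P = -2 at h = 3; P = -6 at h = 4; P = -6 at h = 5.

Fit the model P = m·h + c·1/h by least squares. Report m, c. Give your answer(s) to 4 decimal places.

Entries of AᵀA: Σh·h = 58, Σh·1/h = 5, Σ1/h·1/h = 2569/3600.
And Σh·P = -70, Σ1/h·P = -88/15.
Eliminating c: (2569/3600)·(row 1) − 5·(row 2) gives (29501/1800)·m = (2569/3600)·(-70) − 5·(-88/15) = -7423/360, so m = -37115/29501.
Then c = ((-88/15) − 5·(-37115/29501))/(2569/3600) = 17520/29501.

m = -1.2581, c = 0.5939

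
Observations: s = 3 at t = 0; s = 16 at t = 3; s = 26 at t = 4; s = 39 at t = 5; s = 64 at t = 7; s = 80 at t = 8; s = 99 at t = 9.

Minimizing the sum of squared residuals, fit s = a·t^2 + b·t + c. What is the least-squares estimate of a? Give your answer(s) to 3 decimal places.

Normal-equation sums: Σt^2·t^2 = 14020, Σt^2·t = 1800, Σt^2 = 244, Σt·t = 244, Σt = 36, Σ1 = 7.
Right-hand side: Σt^2·s = 17810, Σt·s = 2326, Σs = 327.
So XᵀX·[a, b, c]ᵀ = Xᵀs: [[14020, 1800, 244]; [1800, 244, 36]; [244, 36, 7]]·[a, b, c]ᵀ = [17810, 2326, 327]ᵀ.
Inverting the 3×3 Gram matrix, [a, b, c]ᵀ = [22879/23982, 16871/7994, 4465/1713]ᵀ.

a = 0.954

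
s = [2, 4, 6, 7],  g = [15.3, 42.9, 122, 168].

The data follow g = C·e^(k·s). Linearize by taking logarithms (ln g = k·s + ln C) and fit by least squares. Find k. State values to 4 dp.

Linearized form: ln g = k·s + ln C. From the 4 transformed points,
Sums: Σs = 19.0000, Σ(s)² = 105.0000, Σln g = 16.4147, Σs·ln g = 85.1831.
Normal system: [[105.0000, 19.0000]; [19.0000, 4]]·[k, ln C]ᵀ = [85.1831, 16.4147]ᵀ.
Slope k = (n·Σs·ln g − Σs·Σln g)/(n·Σ(s)² − (Σs)²) = (4·85.1831 − 19.0000·16.4147)/59.0000 = 0.48903; ln C = (Σln g − k·Σs)/n = 1.78078.

k = 0.4890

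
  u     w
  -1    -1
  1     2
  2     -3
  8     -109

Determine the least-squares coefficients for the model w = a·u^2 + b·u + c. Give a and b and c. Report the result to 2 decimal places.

a = -1.90, b = 1.29, c = 2.28

Compute the Gram sums: Σu^2·u^2 = 4114, Σu^2·u = 520, Σu^2 = 70, Σu·u = 70, Σu = 10, Σ1 = 4.
Right-hand side: Σu^2·w = -6987, Σu·w = -875, Σw = -111.
Normal equations: [[4114, 520, 70]; [520, 70, 10]; [70, 10, 4]]·[a, b, c]ᵀ = [-6987, -875, -111]ᵀ.
Solving the 3×3 system (Gaussian elimination) gives a = -1391/732, b = 315/244, c = 1667/732.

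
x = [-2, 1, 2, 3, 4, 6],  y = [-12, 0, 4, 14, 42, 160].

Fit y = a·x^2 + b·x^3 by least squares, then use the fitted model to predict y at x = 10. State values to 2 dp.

ŷ = 814.88

Sums needed: Σx^2·x^2 = 1666, Σx^2·x^3 = 9044, Σx^3·x^3 = 51610.
And Σx^2·y = 6526, Σx^3·y = 37754.
Normal equations: [[1666, 9044]; [9044, 51610]]·[a, b]ᵀ = [6526, 37754]ᵀ.
Determinant 1666·51610 − 9044² = 4188324.
a = (6526·51610 − 9044·37754)/4188324 = -386693/349027; b = (1666·37754 − 9044·6526)/4188324 = 2715/2933.
At x = 10: ŷ = (-386693/349027)·(100) + (2715/2933)·(1000) = 284415700/349027.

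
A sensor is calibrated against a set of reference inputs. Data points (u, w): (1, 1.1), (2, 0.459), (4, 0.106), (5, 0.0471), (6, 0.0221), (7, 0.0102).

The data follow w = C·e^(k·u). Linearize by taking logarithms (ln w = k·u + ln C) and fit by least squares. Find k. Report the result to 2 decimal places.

k = -0.77

Taking logs, ln w = k·u + ln C, so regress ln w on u.
AᵀA = [[131.0000, 25.0000]; [25.0000, 6]], rhs = [-80.6874, -14.3807]ᵀ  (here Σu = 25.0000, Σ(u)² = 131.0000, Σln w = -14.3807, Σu·ln w = -80.6874).
Δ = 131.0000·6 − (25.0000)² = 161.0000; k = (-80.6874·6 − 25.0000·-14.3807)/161.0000 = -0.77395, ln C = (131.0000·-14.3807 − 25.0000·-80.6874)/161.0000 = 0.82800.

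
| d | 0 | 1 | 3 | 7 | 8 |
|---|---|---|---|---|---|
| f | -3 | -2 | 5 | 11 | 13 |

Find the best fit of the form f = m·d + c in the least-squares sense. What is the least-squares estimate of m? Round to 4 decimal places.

m = 2.0236

With design matrix A, AᵀA = [[123, 19]; [19, 5]] and Aᵀf = [194, 24]ᵀ.
Eliminating c: 5·(row 1) − 19·(row 2) gives 254·m = 5·194 − 19·24 = 514, so m = 257/127.
Then c = (24 − 19·(257/127))/5 = -367/127.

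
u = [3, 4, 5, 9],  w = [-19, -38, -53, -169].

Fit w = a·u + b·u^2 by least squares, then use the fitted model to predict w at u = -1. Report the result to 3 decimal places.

ŵ = -1.077

Entries of MᵀM: Σu·u = 131, Σu·u^2 = 945, Σu^2·u^2 = 7523.
Right-hand side: Σu·w = -1995, Σu^2·w = -15793.
Normal equations: [[131, 945]; [945, 7523]]·[a, b]ᵀ = [-1995, -15793]ᵀ.
Determinant 131·7523 − 945² = 92488.
a = ((-1995)·7523 − 945·(-15793))/92488 = -10500/11561; b = (131·(-15793) − 945·(-1995))/92488 = -22951/11561.
At u = -1: ŵ = (-10500/11561)·(-1) + (-22951/11561)·(1) = -12451/11561.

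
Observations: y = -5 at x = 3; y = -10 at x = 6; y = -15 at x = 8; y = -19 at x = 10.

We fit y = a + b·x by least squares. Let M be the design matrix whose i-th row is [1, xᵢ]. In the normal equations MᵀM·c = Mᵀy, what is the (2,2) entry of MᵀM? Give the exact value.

209

Row 2 ↔ basis x, column 2 ↔ basis x, so (MᵀM)_{2,2} = Σᵢ (x)·(x) = (3)·(3) + (6)·(6) + (8)·(8) + (10)·(10) = 209.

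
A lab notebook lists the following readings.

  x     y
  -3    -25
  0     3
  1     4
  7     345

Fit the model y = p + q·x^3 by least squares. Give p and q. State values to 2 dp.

p = 2.63, q = 1.00

Sums needed: Σ1 = 4, Σx^3 = 317, Σx^3·x^3 = 118379.
And Σy = 327, Σx^3·y = 119014.
Normal equations: [[4, 317]; [317, 118379]]·[p, q]ᵀ = [327, 119014]ᵀ.
Eliminating q: 118379·(row 1) − 317·(row 2) gives 373027·p = 118379·327 − 317·119014 = 982495, so p = 982495/373027.
Then q = (119014 − 317·(982495/373027))/118379 = 372397/373027.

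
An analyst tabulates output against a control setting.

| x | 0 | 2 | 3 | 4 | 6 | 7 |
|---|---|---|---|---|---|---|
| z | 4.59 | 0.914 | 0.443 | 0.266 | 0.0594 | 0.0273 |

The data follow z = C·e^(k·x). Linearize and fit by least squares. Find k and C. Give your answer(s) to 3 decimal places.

With ln zᵢ as the transformed response and xᵢ as the regressor:
Σx = 22.0000, Σ(x)² = 114.0000, Σln z = -7.1288, Σx·ln z = -50.0663.
Equations: 114.0000·k + 22.0000·ln C = -50.0663;  22.0000·k + 6·ln C = -7.1288.
Slope k = (n·Σx·ln z − Σx·Σln z)/(n·Σ(x)² − (Σx)²) = (6·-50.0663 − 22.0000·-7.1288)/200.0000 = -0.71782; ln C = (Σln z − k·Σx)/n = 1.44386, so C = exp(1.44386) = 4.23704.

k = -0.718, C = 4.237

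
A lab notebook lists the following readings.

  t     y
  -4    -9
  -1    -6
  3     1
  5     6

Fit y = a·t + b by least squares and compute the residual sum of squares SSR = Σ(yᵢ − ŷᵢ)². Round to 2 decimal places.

The normal equations are: 51·a + 3·b = 75;  3·a + 4·b = -8.
Δ = 51·4 − 3² = 195.
a = (75·4 − 3·(-8))/195 = 108/65; b = (51·(-8) − 3·75)/195 = -211/65.
Residuals: 58/65, -71/65, -48/65, 61/65; SSR = 222/65.

SSR = 3.42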